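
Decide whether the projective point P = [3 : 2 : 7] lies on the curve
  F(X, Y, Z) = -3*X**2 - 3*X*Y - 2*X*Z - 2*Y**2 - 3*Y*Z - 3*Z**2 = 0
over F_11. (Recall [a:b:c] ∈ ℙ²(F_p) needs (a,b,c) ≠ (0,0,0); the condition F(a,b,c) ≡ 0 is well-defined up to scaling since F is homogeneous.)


F(3,2,7) ≡ 2 (mod 11); P is NOT on the curve.

Evaluate F(3, 2, 7) term-by-term (mod 11).
  -3*X**2 ↦ -3·9·1·1 = -27
  -3*X*Y ↦ -3·3·2·1 = -18
  -2*X*Z ↦ -2·3·1·7 = -42
  -2*Y**2 ↦ -2·1·4·1 = -8
  -3*Y*Z ↦ -3·1·2·7 = -42
  -3*Z**2 ↦ -3·1·1·49 = -147
Sum: F(3, 2, 7) = (-27) + (-18) + (-42) + (-8) + (-42) + (-147) = -284.
Reducing mod 11: -284 ≡ 2 (mod 11).
Since F(a, b, c) ≡ 2 ≠ 0 (mod 11), P does NOT lie on the curve.


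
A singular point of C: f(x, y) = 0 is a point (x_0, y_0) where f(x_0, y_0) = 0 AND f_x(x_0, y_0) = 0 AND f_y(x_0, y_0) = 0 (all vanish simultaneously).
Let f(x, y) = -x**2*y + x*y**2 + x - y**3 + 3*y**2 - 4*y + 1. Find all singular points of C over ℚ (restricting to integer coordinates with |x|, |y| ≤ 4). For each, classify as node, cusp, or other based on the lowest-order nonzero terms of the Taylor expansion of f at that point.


Singular points: {(1, 1)}; classification: node.

Compute partial derivatives:
  f_x = -2*x*y + y**2 + 1.
  f_y = -x**2 + 2*x*y - 3*y**2 + 6*y - 4.
Scan x_0 ∈ {−4, ..., 4}. For each x_0, f_y(x_0, y) is a polynomial in y; find its integer roots y ∈ {−4, ..., 4}, then test f_x and f at those candidates.
  x = -4: f_y(-4, y) = -3*y**2 - 2*y - 20; no integer root y with |y| ≤ 4.
  x = -3: f_y(-3, y) = -3*y**2 - 13; no integer root y with |y| ≤ 4.
  x = -2: f_y(-2, y) = -3*y**2 + 2*y - 8; no integer root y with |y| ≤ 4.
  x = -1: f_y(-1, y) = -3*y**2 + 4*y - 5; no integer root y with |y| ≤ 4.
  x = 0: f_y(0, y) = -3*y**2 + 6*y - 4; no integer root y with |y| ≤ 4.
  x = 1: f_y(1, y) = -3*y**2 + 8*y - 5; vanishes at y ∈ {1}. (1, 1): f_x = 0, f = 0 — SINGULAR.
  x = 2: f_y(2, y) = -3*y**2 + 10*y - 8; vanishes at y ∈ {2}. (2, 2): f_x = -3 ≠ 0.
  x = 3: f_y(3, y) = -3*y**2 + 12*y - 13; no integer root y with |y| ≤ 4.
  x = 4: f_y(4, y) = -3*y**2 + 14*y - 20; no integer root y with |y| ≤ 4.
Only singular point on the grid: (1, 1).
Classify: substitute x = 1 + u, y = 1 + v and expand: f = -u**2*v - u**2 + u*v**2 - v**3 + v**2.
No constant or linear terms (consistent with a singular point). Quadratic part: -u**2 + v**2. Cubic part: -u**2*v + u*v**2 - v**3.
The quadratic part v**2 - u**2 = (v − u)(v + u) splits into two distinct linear factors, so there are two distinct tangent lines y − 1 = ±(x − 1) — this is a node (ordinary double point).
Classification: node.


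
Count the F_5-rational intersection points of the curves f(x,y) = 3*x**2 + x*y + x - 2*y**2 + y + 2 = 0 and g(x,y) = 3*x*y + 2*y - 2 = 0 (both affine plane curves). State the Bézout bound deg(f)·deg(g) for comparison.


Common zeros: ∅; count = 0; Bézout bound = 4.

deg(f) = 2, deg(g) = 2, so Bézout bound = 4.
Scan x ∈ F_5. For each x, list the y ∈ F_5 with f(x, y) ≡ 0 and those with g(x, y) ≡ 0 (mod 5); the common zeros in that column are the intersection.
  x = 0: f ≡ 0 at y ∈ ∅; g ≡ 0 at y ∈ {1}; common: ∅.
  x = 1: f ≡ 0 at y ∈ ∅; g ≡ 0 at y ∈ ∅; common: ∅.
  x = 2: f ≡ 0 at y ∈ ∅; g ≡ 0 at y ∈ {4}; common: ∅.
  x = 3: f ≡ 0 at y ∈ ∅; g ≡ 0 at y ∈ {2}; common: ∅.
  x = 4: f ≡ 0 at y ∈ ∅; g ≡ 0 at y ∈ {3}; common: ∅.
Collecting: common zeros = ∅, so the count is 0.
Comparison with the Bézout bound: 0 ≤ 4 = deg(f)·deg(g), as expected for curves with no common component (the affine F_5-count falls short of the bound because intersections may lie at infinity, over extension fields, or carry multiplicity).


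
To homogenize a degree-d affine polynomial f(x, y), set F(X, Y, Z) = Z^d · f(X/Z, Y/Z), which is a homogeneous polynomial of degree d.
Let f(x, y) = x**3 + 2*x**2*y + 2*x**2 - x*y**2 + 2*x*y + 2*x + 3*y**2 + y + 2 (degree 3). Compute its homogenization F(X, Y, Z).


F(X, Y, Z) = X**3 + 2*X**2*Y + 2*X**2*Z - X*Y**2 + 2*X*Y*Z + 2*X*Z**2 + 3*Y**2*Z + Y*Z**2 + 2*Z**3

deg(f) = 3.
Substitute x = X/Z, y = Y/Z into f, then multiply by Z^3.
  monomial 1·x^3·y^0 ↦ 1·X^3·Y^0·Z^0.
  monomial 2·x^2·y^1 ↦ 2·X^2·Y^1·Z^0.
  monomial 2·x^2·y^0 ↦ 2·X^2·Y^0·Z^1.
  monomial -1·x^1·y^2 ↦ -1·X^1·Y^2·Z^0.
  monomial 2·x^1·y^1 ↦ 2·X^1·Y^1·Z^1.
  monomial 2·x^1·y^0 ↦ 2·X^1·Y^0·Z^2.
  monomial 3·x^0·y^2 ↦ 3·X^0·Y^2·Z^1.
  monomial 1·x^0·y^1 ↦ 1·X^0·Y^1·Z^2.
  monomial 2·x^0·y^0 ↦ 2·X^0·Y^0·Z^3.
Collecting: F(X, Y, Z) = X**3 + 2*X**2*Y + 2*X**2*Z - X*Y**2 + 2*X*Y*Z + 2*X*Z**2 + 3*Y**2*Z + Y*Z**2 + 2*Z**3.


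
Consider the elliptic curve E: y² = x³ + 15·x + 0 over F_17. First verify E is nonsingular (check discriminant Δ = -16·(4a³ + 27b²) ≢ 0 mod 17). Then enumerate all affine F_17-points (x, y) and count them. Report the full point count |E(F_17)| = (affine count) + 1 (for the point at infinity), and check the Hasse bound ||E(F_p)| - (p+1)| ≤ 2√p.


Affine points = {(0, 0), (1, 4), (1, 13), (2, 2), (2, 15), (3, 2), (3, 15), (5, 8), (5, 9), (6, 0), (11, 0), (12, 2), (12, 15), (14, 8), (14, 9), (15, 8), (15, 9), (16, 1), (16, 16)}; affine count = 19; |E(F_17)| = 20.

Discriminant check: Δ ∝ 4a³ + 27b² = 4·15³ + 27·0² = 4·3375 + 27·0 ≡ 2 (mod 17). Nonzero ⇒ E is nonsingular.
For each x ∈ F_17, compute rhs = x³ + 15·x + 0 mod 17, then count y ∈ F_17 with y² ≡ rhs.
  x = 0: rhs = 0, matching y values: 0 (1 points).
  x = 1: rhs = 16, matching y values: 4, 13 (2 points).
  x = 2: rhs = 4, matching y values: 2, 15 (2 points).
  x = 3: rhs = 4, matching y values: 2, 15 (2 points).
  x = 4: rhs = 5, matching y values: none (0 points).
  x = 5: rhs = 13, matching y values: 8, 9 (2 points).
  x = 6: rhs = 0, matching y values: 0 (1 points).
  x = 7: rhs = 6, matching y values: none (0 points).
  x = 8: rhs = 3, matching y values: none (0 points).
  x = 9: rhs = 14, matching y values: none (0 points).
  x = 10: rhs = 11, matching y values: none (0 points).
  x = 11: rhs = 0, matching y values: 0 (1 points).
  x = 12: rhs = 4, matching y values: 2, 15 (2 points).
  x = 13: rhs = 12, matching y values: none (0 points).
  x = 14: rhs = 13, matching y values: 8, 9 (2 points).
  x = 15: rhs = 13, matching y values: 8, 9 (2 points).
  x = 16: rhs = 1, matching y values: 1, 16 (2 points).
Total affine count: 19.
Full point count |E(F_17)| = 19 + 1 = 20.
Hasse bound: |20 − (17+1)| = |2| = 2 ≤ 2√17 ≈ 8.2462 ✓.


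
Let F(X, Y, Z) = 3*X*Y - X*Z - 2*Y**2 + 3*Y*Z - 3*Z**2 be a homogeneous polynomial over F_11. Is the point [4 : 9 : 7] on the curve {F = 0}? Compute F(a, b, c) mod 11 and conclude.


F(4,9,7) ≡ 4 (mod 11); P is NOT on the curve.

Evaluate F(4, 9, 7) term-by-term (mod 11).
  3*X*Y ↦ 3·4·9·1 = 108
  -X*Z ↦ -1·4·1·7 = -28
  -2*Y**2 ↦ -2·1·81·1 = -162
  3*Y*Z ↦ 3·1·9·7 = 189
  -3*Z**2 ↦ -3·1·1·49 = -147
Sum: F(4, 9, 7) = (108) + (-28) + (-162) + (189) + (-147) = -40.
Reducing mod 11: -40 ≡ 4 (mod 11).
Since F(a, b, c) ≡ 4 ≠ 0 (mod 11), P does NOT lie on the curve.


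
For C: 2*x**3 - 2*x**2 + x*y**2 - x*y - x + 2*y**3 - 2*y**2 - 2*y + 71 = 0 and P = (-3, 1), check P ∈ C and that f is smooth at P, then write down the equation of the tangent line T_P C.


Tangent line at P: 65*x - 3*y + 198 = 0.

Step 1: f(-3, 1) = 0, so P lies on C.
Step 2: partial derivatives
  f_x(x, y) = 6*x**2 - 4*x + y**2 - y - 1, f_y(x, y) = 2*x*y - x + 6*y**2 - 4*y - 2.
  f_x(P) = 65, f_y(P) = -3 (gradient nonzero, so P is smooth).
Step 3: tangent line at P: 65·(x − -3) + -3·(y − 1) = 0.
Expanding: 65*x - 3*y + 198 = 0.


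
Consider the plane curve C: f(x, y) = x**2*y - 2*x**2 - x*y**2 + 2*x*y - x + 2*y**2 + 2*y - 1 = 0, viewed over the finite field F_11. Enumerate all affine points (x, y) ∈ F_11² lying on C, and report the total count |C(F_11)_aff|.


Affine F_11-points: {(0, 2), (0, 8), (2, 0), (3, 0), (3, 6), (5, 1), (5, 4), (6, 1), (6, 6), (7, 3), (7, 10), (8, 3), (8, 7), (10, 8), (10, 10)}; count = 15.

For each of the 121 pairs (x, y) ∈ F_11², evaluate f(x, y) mod 11. Record the zeros.
  x = 0: [0↦10, 1↦3, 2↦0, 3↦1, 4↦6, 5↦4, 6↦6, 7↦1, 8↦0, 9↦3, 10↦10]  zeros at y ∈ {2, 8}
  x = 1: [0↦7, 1↦2, 2↦10, 3↦9, 4↦10, 5↦2, 6↦7, 7↦3, 8↦1, 9↦1, 10↦3]  zeros at y ∈ ∅
  x = 2: [0↦0, 1↦10, 2↦9, 3↦8, 4↦7, 5↦6, 6↦5, 7↦4, 8↦3, 9↦2, 10↦1]  zeros at y ∈ {0}
  x = 3: [0↦0, 1↦5, 2↦8, 3↦9, 4↦8, 5↦5, 6↦0, 7↦4, 8↦6, 9↦6, 10↦4]  zeros at y ∈ {0, 6}
  x = 4: [0↦7, 1↦9, 2↦7, 3↦1, 4↦2, 5↦10, 6↦3, 7↦3, 8↦10, 9↦2, 10↦1]  zeros at y ∈ ∅
  x = 5: [0↦10, 1↦0, 2↦6, 3↦6, 4↦0, 5↦10, 6↦3, 7↦1, 8↦4, 9↦1, 10↦3]  zeros at y ∈ {1, 4}
  x = 6: [0↦9, 1↦0, 2↦5, 3↦2, 4↦2, 5↦5, 6↦0, 7↦9, 8↦10, 9↦3, 10↦10]  zeros at y ∈ {1, 6}
  x = 7: [0↦4, 1↦9, 2↦4, 3↦0, 4↦8, 5↦6, 6↦5, 7↦5, 8↦6, 9↦8, 10↦0]  zeros at y ∈ {3, 10}
  x = 8: [0↦6, 1↦5, 2↦3, 3↦0, 4↦7, 5↦2, 6↦7, 7↦0, 8↦3, 9↦5, 10↦6]  zeros at y ∈ {3, 7}
  x = 9: [0↦4, 1↦10, 2↦2, 3↦2, 4↦10, 5↦4, 6↦6, 7↦5, 8↦1, 9↦5, 10↦6]  zeros at y ∈ ∅
  x = 10: [0↦9, 1↦2, 2↦1, 3↦6, 4↦6, 5↦1, 6↦2, 7↦9, 8↦0, 9↦8, 10↦0]  zeros at y ∈ {8, 10}
Collecting zeros: affine points = {(0, 2), (0, 8), (2, 0), (3, 0), (3, 6), (5, 1), (5, 4), (6, 1), (6, 6), (7, 3), (7, 10), (8, 3), (8, 7), (10, 8), (10, 10)}.
Total count |C(F_11)_aff| = 15.


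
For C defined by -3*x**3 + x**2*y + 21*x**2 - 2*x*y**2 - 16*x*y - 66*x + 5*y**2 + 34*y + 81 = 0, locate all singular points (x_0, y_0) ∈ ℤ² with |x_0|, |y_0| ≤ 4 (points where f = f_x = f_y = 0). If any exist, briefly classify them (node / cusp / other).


Singular points: {(2, -3)}; classification: cusp.

Compute partial derivatives:
  f_x = -9*x**2 + 2*x*y + 42*x - 2*y**2 - 16*y - 66.
  f_y = x**2 - 4*x*y - 16*x + 10*y + 34.
Scan x_0 ∈ {−4, ..., 4}. For each x_0, f_y(x_0, y) is a polynomial in y; find its integer roots y ∈ {−4, ..., 4}, then test f_x and f at those candidates.
  x = -4: f_y(-4, y) = 26*y + 114; no integer root y with |y| ≤ 4.
  x = -3: f_y(-3, y) = 22*y + 91; no integer root y with |y| ≤ 4.
  x = -2: f_y(-2, y) = 18*y + 70; no integer root y with |y| ≤ 4.
  x = -1: f_y(-1, y) = 14*y + 51; no integer root y with |y| ≤ 4.
  x = 0: f_y(0, y) = 10*y + 34; no integer root y with |y| ≤ 4.
  x = 1: f_y(1, y) = 6*y + 19; no integer root y with |y| ≤ 4.
  x = 2: f_y(2, y) = 2*y + 6; vanishes at y ∈ {-3}. (2, -3): f_x = 0, f = 0 — SINGULAR.
  x = 3: f_y(3, y) = -2*y - 5; no integer root y with |y| ≤ 4.
  x = 4: f_y(4, y) = -6*y - 14; no integer root y with |y| ≤ 4.
Only singular point on the grid: (2, -3).
Classify: substitute x = 2 + u, y = -3 + v and expand: f = -3*u**3 + u**2*v - 2*u*v**2 + v**2.
No constant or linear terms (consistent with a singular point). Quadratic part: v**2. Cubic part: -3*u**3 + u**2*v - 2*u*v**2.
The quadratic part v**2 is a perfect square, so there is a single (double) tangent line v = 0, i.e. y = -3. Restricting the cubic part to that line (v = 0) leaves -3*u**3 ≠ 0, so f is not divisible by v and the branch is v² ≈ 3*u**3 to lowest order — this is a cusp.
Classification: cusp.


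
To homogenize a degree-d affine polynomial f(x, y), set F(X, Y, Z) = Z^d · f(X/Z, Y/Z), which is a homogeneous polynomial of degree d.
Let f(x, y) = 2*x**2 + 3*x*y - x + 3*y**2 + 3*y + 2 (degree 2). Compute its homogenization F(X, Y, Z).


F(X, Y, Z) = 2*X**2 + 3*X*Y - X*Z + 3*Y**2 + 3*Y*Z + 2*Z**2

deg(f) = 2.
Substitute x = X/Z, y = Y/Z into f, then multiply by Z^2.
  monomial 2·x^2·y^0 ↦ 2·X^2·Y^0·Z^0.
  monomial 3·x^1·y^1 ↦ 3·X^1·Y^1·Z^0.
  monomial -1·x^1·y^0 ↦ -1·X^1·Y^0·Z^1.
  monomial 3·x^0·y^2 ↦ 3·X^0·Y^2·Z^0.
  monomial 3·x^0·y^1 ↦ 3·X^0·Y^1·Z^1.
  monomial 2·x^0·y^0 ↦ 2·X^0·Y^0·Z^2.
Collecting: F(X, Y, Z) = 2*X**2 + 3*X*Y - X*Z + 3*Y**2 + 3*Y*Z + 2*Z**2.


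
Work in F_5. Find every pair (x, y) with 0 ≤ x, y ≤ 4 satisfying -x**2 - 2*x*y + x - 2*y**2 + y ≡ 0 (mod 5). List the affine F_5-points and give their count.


Affine F_5-points: {(0, 0), (0, 3), (1, 0), (1, 2)}; count = 4.

For each of the 25 pairs (x, y) ∈ F_5², evaluate f(x, y) mod 5. Record the zeros.
  x = 0: [0↦0, 1↦4, 2↦4, 3↦0, 4↦2]  zeros at y ∈ {0, 3}
  x = 1: [0↦0, 1↦2, 2↦0, 3↦4, 4↦4]  zeros at y ∈ {0, 2}
  x = 2: [0↦3, 1↦3, 2↦4, 3↦1, 4↦4]  zeros at y ∈ ∅
  x = 3: [0↦4, 1↦2, 2↦1, 3↦1, 4↦2]  zeros at y ∈ ∅
  x = 4: [0↦3, 1↦4, 2↦1, 3↦4, 4↦3]  zeros at y ∈ ∅
Collecting zeros: affine points = {(0, 0), (0, 3), (1, 0), (1, 2)}.
Total count |C(F_5)_aff| = 4.


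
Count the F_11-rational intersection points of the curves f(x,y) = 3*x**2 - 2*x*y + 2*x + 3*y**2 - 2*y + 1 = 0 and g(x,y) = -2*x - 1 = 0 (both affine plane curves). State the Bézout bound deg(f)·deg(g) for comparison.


Common zeros: {(5, 1), (5, 3)}; count = 2; Bézout bound = 2.

deg(f) = 2, deg(g) = 1, so Bézout bound = 2.
Scan x ∈ F_11. For each x, list the y ∈ F_11 with f(x, y) ≡ 0 and those with g(x, y) ≡ 0 (mod 11); the common zeros in that column are the intersection.
  x = 0: f ≡ 0 at y ∈ {3, 5}; g ≡ 0 at y ∈ ∅; common: ∅.
  x = 1: f ≡ 0 at y ∈ ∅; g ≡ 0 at y ∈ ∅; common: ∅.
  x = 2: f ≡ 0 at y ∈ ∅; g ≡ 0 at y ∈ ∅; common: ∅.
  x = 3: f ≡ 0 at y ∈ ∅; g ≡ 0 at y ∈ ∅; common: ∅.
  x = 4: f ≡ 0 at y ∈ ∅; g ≡ 0 at y ∈ ∅; common: ∅.
  x = 5: f ≡ 0 at y ∈ {1, 3}; g ≡ 0 at y ∈ {0, 1, 2, 3, 4, 5, 6, 7, 8, 9, 10}; common: {1, 3}.
  x = 6: f ≡ 0 at y ∈ {0, 1}; g ≡ 0 at y ∈ ∅; common: ∅.
  x = 7: f ≡ 0 at y ∈ ∅; g ≡ 0 at y ∈ ∅; common: ∅.
  x = 8: f ≡ 0 at y ∈ {0, 6}; g ≡ 0 at y ∈ ∅; common: ∅.
  x = 9: f ≡ 0 at y ∈ ∅; g ≡ 0 at y ∈ ∅; common: ∅.
  x = 10: f ≡ 0 at y ∈ {5, 6}; g ≡ 0 at y ∈ ∅; common: ∅.
Collecting: common zeros = {(5, 1), (5, 3)}, so the count is 2.
Comparison with the Bézout bound: 2 ≤ 2 = deg(f)·deg(g), as expected for curves with no common component (the bound is attained).


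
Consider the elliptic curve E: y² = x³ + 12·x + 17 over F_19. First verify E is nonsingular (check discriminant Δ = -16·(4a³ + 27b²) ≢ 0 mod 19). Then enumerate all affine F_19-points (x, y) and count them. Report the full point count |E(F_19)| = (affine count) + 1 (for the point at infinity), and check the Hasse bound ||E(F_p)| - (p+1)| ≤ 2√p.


Affine points = {(0, 6), (0, 13), (1, 7), (1, 12), (2, 7), (2, 12), (3, 2), (3, 17), (6, 1), (6, 18), (7, 8), (7, 11), (8, 6), (8, 13), (10, 4), (10, 15), (11, 6), (11, 13), (15, 0), (16, 7), (16, 12), (17, 2), (17, 17), (18, 2), (18, 17)}; affine count = 25; |E(F_19)| = 26.

Discriminant check: Δ ∝ 4a³ + 27b² = 4·12³ + 27·17² = 4·1728 + 27·289 ≡ 9 (mod 19). Nonzero ⇒ E is nonsingular.
For each x ∈ F_19, compute rhs = x³ + 12·x + 17 mod 19, then count y ∈ F_19 with y² ≡ rhs.
  x = 0: rhs = 17, matching y values: 6, 13 (2 points).
  x = 1: rhs = 11, matching y values: 7, 12 (2 points).
  x = 2: rhs = 11, matching y values: 7, 12 (2 points).
  x = 3: rhs = 4, matching y values: 2, 17 (2 points).
  x = 4: rhs = 15, matching y values: none (0 points).
  x = 5: rhs = 12, matching y values: none (0 points).
  x = 6: rhs = 1, matching y values: 1, 18 (2 points).
  x = 7: rhs = 7, matching y values: 8, 11 (2 points).
  x = 8: rhs = 17, matching y values: 6, 13 (2 points).
  x = 9: rhs = 18, matching y values: none (0 points).
  x = 10: rhs = 16, matching y values: 4, 15 (2 points).
  x = 11: rhs = 17, matching y values: 6, 13 (2 points).
  x = 12: rhs = 8, matching y values: none (0 points).
  x = 13: rhs = 14, matching y values: none (0 points).
  x = 14: rhs = 3, matching y values: none (0 points).
  x = 15: rhs = 0, matching y values: 0 (1 points).
  x = 16: rhs = 11, matching y values: 7, 12 (2 points).
  x = 17: rhs = 4, matching y values: 2, 17 (2 points).
  x = 18: rhs = 4, matching y values: 2, 17 (2 points).
Total affine count: 25.
Full point count |E(F_19)| = 25 + 1 = 26.
Hasse bound: |26 − (19+1)| = |6| = 6 ≤ 2√19 ≈ 8.7178 ✓.


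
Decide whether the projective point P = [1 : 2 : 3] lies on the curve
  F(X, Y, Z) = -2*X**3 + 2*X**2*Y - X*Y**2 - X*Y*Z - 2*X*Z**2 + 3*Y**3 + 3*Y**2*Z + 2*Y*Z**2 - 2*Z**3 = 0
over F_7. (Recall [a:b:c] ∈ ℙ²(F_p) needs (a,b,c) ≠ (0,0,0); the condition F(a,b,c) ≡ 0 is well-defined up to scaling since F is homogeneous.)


F(1,2,3) ≡ 2 (mod 7); P is NOT on the curve.

Evaluate F(1, 2, 3) term-by-term (mod 7).
  -2*X**3 ↦ -2·1·1·1 = -2
  2*X**2*Y ↦ 2·1·2·1 = 4
  -X*Y**2 ↦ -1·1·4·1 = -4
  -X*Y*Z ↦ -1·1·2·3 = -6
  -2*X*Z**2 ↦ -2·1·1·9 = -18
  3*Y**3 ↦ 3·1·8·1 = 24
  3*Y**2*Z ↦ 3·1·4·3 = 36
  2*Y*Z**2 ↦ 2·1·2·9 = 36
  -2*Z**3 ↦ -2·1·1·27 = -54
Sum: F(1, 2, 3) = (-2) + (4) + (-4) + (-6) + (-18) + (24) + (36) + (36) + (-54) = 16.
Reducing mod 7: 16 ≡ 2 (mod 7).
Since F(a, b, c) ≡ 2 ≠ 0 (mod 7), P does NOT lie on the curve.


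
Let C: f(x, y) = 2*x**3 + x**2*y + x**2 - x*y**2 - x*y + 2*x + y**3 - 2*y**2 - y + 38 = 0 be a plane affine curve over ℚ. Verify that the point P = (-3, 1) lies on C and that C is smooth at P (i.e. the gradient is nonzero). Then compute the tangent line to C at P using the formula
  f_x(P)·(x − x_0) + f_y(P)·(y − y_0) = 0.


Tangent line at P: 42*x + 16*y + 110 = 0.

Step 1: f(-3, 1) = 0, so P lies on C.
Step 2: partial derivatives
  f_x(x, y) = 6*x**2 + 2*x*y + 2*x - y**2 - y + 2, f_y(x, y) = x**2 - 2*x*y - x + 3*y**2 - 4*y - 1.
  f_x(P) = 42, f_y(P) = 16 (gradient nonzero, so P is smooth).
Step 3: tangent line at P: 42·(x − -3) + 16·(y − 1) = 0.
Expanding: 42*x + 16*y + 110 = 0.


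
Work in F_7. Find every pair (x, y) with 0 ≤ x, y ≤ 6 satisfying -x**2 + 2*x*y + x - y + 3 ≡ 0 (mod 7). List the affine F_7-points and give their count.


Affine F_7-points: {(0, 3), (1, 4), (2, 2), (3, 2), (5, 5), (6, 5)}; count = 6.

For each of the 49 pairs (x, y) ∈ F_7², evaluate f(x, y) mod 7. Record the zeros.
  x = 0: [0↦3, 1↦2, 2↦1, 3↦0, 4↦6, 5↦5, 6↦4]  zeros at y ∈ {3}
  x = 1: [0↦3, 1↦4, 2↦5, 3↦6, 4↦0, 5↦1, 6↦2]  zeros at y ∈ {4}
  x = 2: [0↦1, 1↦4, 2↦0, 3↦3, 4↦6, 5↦2, 6↦5]  zeros at y ∈ {2}
  x = 3: [0↦4, 1↦2, 2↦0, 3↦5, 4↦3, 5↦1, 6↦6]  zeros at y ∈ {2}
  x = 4: [0↦5, 1↦5, 2↦5, 3↦5, 4↦5, 5↦5, 6↦5]  zeros at y ∈ ∅
  x = 5: [0↦4, 1↦6, 2↦1, 3↦3, 4↦5, 5↦0, 6↦2]  zeros at y ∈ {5}
  x = 6: [0↦1, 1↦5, 2↦2, 3↦6, 4↦3, 5↦0, 6↦4]  zeros at y ∈ {5}
Collecting zeros: affine points = {(0, 3), (1, 4), (2, 2), (3, 2), (5, 5), (6, 5)}.
Total count |C(F_7)_aff| = 6.


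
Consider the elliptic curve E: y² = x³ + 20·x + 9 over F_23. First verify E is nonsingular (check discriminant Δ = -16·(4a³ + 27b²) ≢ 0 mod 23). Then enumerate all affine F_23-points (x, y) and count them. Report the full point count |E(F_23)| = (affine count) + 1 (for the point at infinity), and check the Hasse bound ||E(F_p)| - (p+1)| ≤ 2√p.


Affine points = {(0, 3), (0, 20), (3, 2), (3, 21), (5, 2), (5, 21), (6, 0), (7, 3), (7, 20), (10, 6), (10, 17), (15, 2), (15, 21), (16, 3), (16, 20), (17, 8), (17, 15), (19, 7), (19, 16)}; affine count = 19; |E(F_23)| = 20.

Discriminant check: Δ ∝ 4a³ + 27b² = 4·20³ + 27·9² = 4·8000 + 27·81 ≡ 9 (mod 23). Nonzero ⇒ E is nonsingular.
For each x ∈ F_23, compute rhs = x³ + 20·x + 9 mod 23, then count y ∈ F_23 with y² ≡ rhs.
  x = 0: rhs = 9, matching y values: 3, 20 (2 points).
  x = 1: rhs = 7, matching y values: none (0 points).
  x = 2: rhs = 11, matching y values: none (0 points).
  x = 3: rhs = 4, matching y values: 2, 21 (2 points).
  x = 4: rhs = 15, matching y values: none (0 points).
  x = 5: rhs = 4, matching y values: 2, 21 (2 points).
  x = 6: rhs = 0, matching y values: 0 (1 points).
  x = 7: rhs = 9, matching y values: 3, 20 (2 points).
  x = 8: rhs = 14, matching y values: none (0 points).
  x = 9: rhs = 21, matching y values: none (0 points).
  x = 10: rhs = 13, matching y values: 6, 17 (2 points).
  x = 11: rhs = 19, matching y values: none (0 points).
  x = 12: rhs = 22, matching y values: none (0 points).
  x = 13: rhs = 5, matching y values: none (0 points).
  x = 14: rhs = 20, matching y values: none (0 points).
  x = 15: rhs = 4, matching y values: 2, 21 (2 points).
  x = 16: rhs = 9, matching y values: 3, 20 (2 points).
  x = 17: rhs = 18, matching y values: 8, 15 (2 points).
  x = 18: rhs = 14, matching y values: none (0 points).
  x = 19: rhs = 3, matching y values: 7, 16 (2 points).
  x = 20: rhs = 14, matching y values: none (0 points).
  x = 21: rhs = 7, matching y values: none (0 points).
  x = 22: rhs = 11, matching y values: none (0 points).
Total affine count: 19.
Full point count |E(F_23)| = 19 + 1 = 20.
Hasse bound: |20 − (23+1)| = |-4| = 4 ≤ 2√23 ≈ 9.5917 ✓.


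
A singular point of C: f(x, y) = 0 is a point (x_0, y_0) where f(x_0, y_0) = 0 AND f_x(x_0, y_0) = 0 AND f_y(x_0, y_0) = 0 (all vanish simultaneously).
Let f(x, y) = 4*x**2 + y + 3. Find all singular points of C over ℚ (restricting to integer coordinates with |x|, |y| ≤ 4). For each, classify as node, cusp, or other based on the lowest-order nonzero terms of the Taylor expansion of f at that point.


No singular points in the scanned grid; C is smooth there.

Compute partial derivatives:
  f_x = 8*x.
  f_y = 1.
f_y = 1 is a nonzero constant, so f_y never vanishes: no point (x, y) can satisfy f = f_x = f_y = 0. In particular no (x, y) ∈ {−4, ..., 4}² is singular; the curve is smooth.


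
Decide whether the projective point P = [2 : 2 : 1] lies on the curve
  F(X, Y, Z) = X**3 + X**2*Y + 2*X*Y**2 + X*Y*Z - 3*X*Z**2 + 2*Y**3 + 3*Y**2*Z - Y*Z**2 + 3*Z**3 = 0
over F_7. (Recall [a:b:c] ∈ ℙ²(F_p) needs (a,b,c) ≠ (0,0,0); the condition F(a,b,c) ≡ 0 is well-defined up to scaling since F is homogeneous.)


F(2,2,1) ≡ 3 (mod 7); P is NOT on the curve.

Evaluate F(2, 2, 1) term-by-term (mod 7).
  X**3 ↦ 1·8·1·1 = 8
  X**2*Y ↦ 1·4·2·1 = 8
  2*X*Y**2 ↦ 2·2·4·1 = 16
  X*Y*Z ↦ 1·2·2·1 = 4
  -3*X*Z**2 ↦ -3·2·1·1 = -6
  2*Y**3 ↦ 2·1·8·1 = 16
  3*Y**2*Z ↦ 3·1·4·1 = 12
  -Y*Z**2 ↦ -1·1·2·1 = -2
  3*Z**3 ↦ 3·1·1·1 = 3
Sum: F(2, 2, 1) = (8) + (8) + (16) + (4) + (-6) + (16) + (12) + (-2) + (3) = 59.
Reducing mod 7: 59 ≡ 3 (mod 7).
Since F(a, b, c) ≡ 3 ≠ 0 (mod 7), P does NOT lie on the curve.


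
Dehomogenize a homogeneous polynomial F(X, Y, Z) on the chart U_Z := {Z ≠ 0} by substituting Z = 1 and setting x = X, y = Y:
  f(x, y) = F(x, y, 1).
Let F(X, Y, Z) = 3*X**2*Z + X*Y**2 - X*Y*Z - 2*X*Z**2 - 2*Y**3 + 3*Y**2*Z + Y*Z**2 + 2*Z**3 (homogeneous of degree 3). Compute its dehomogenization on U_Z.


f(x, y) = 3*x**2 + x*y**2 - x*y - 2*x - 2*y**3 + 3*y**2 + y + 2

On U_Z we set Z = 1. Each monomial c·X^i·Y^j·Z^k in F becomes c·x^i·y^j·1^k = c·x^i·y^j.
Substituting Z = 1: F(X, Y, 1) = 3*x**2 + x*y**2 - x*y - 2*x - 2*y**3 + 3*y**2 + y + 2.
Note: deg(f) ≤ deg(F) = 3; strict inequality happens when F is divisible by Z (lost terms).


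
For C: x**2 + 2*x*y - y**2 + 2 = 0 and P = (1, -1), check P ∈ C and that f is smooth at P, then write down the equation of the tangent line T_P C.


Tangent line at P: 4*y + 4 = 0.

Step 1: f(1, -1) = 0, so P lies on C.
Step 2: partial derivatives
  f_x(x, y) = 2*x + 2*y, f_y(x, y) = 2*x - 2*y.
  f_x(P) = 0, f_y(P) = 4 (gradient nonzero, so P is smooth).
Step 3: tangent line at P: 0·(x − 1) + 4·(y − -1) = 0.
Expanding: 4*y + 4 = 0.


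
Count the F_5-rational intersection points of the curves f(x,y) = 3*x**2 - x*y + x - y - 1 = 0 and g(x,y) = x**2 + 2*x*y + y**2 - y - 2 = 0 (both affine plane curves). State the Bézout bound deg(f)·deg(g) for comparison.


Common zeros: {(0, 4)}; count = 1; Bézout bound = 4.

deg(f) = 2, deg(g) = 2, so Bézout bound = 4.
Scan x ∈ F_5. For each x, list the y ∈ F_5 with f(x, y) ≡ 0 and those with g(x, y) ≡ 0 (mod 5); the common zeros in that column are the intersection.
  x = 0: f ≡ 0 at y ∈ {4}; g ≡ 0 at y ∈ {2, 4}; common: {4}.
  x = 1: f ≡ 0 at y ∈ {4}; g ≡ 0 at y ∈ {2}; common: ∅.
  x = 2: f ≡ 0 at y ∈ {1}; g ≡ 0 at y ∈ {3, 4}; common: ∅.
  x = 3: f ≡ 0 at y ∈ {1}; g ≡ 0 at y ∈ ∅; common: ∅.
  x = 4: f ≡ 0 at y ∈ ∅; g ≡ 0 at y ∈ ∅; common: ∅.
Collecting: common zeros = {(0, 4)}, so the count is 1.
Comparison with the Bézout bound: 1 ≤ 4 = deg(f)·deg(g), as expected for curves with no common component (the affine F_5-count falls short of the bound because intersections may lie at infinity, over extension fields, or carry multiplicity).


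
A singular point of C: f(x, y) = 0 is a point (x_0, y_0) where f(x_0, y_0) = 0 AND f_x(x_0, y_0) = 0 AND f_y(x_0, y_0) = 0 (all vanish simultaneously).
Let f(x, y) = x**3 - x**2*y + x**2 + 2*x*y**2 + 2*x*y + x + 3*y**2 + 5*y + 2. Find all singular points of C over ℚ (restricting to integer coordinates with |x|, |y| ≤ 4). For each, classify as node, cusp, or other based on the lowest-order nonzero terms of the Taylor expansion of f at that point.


Singular points: {(-1, -1)}; classification: node.

Compute partial derivatives:
  f_x = 3*x**2 - 2*x*y + 2*x + 2*y**2 + 2*y + 1.
  f_y = -x**2 + 4*x*y + 2*x + 6*y + 5.
Scan x_0 ∈ {−4, ..., 4}. For each x_0, f_y(x_0, y) is a polynomial in y; find its integer roots y ∈ {−4, ..., 4}, then test f_x and f at those candidates.
  x = -4: f_y(-4, y) = -10*y - 19; no integer root y with |y| ≤ 4.
  x = -3: f_y(-3, y) = -6*y - 10; no integer root y with |y| ≤ 4.
  x = -2: f_y(-2, y) = -2*y - 3; no integer root y with |y| ≤ 4.
  x = -1: f_y(-1, y) = 2*y + 2; vanishes at y ∈ {-1}. (-1, -1): f_x = 0, f = 0 — SINGULAR.
  x = 0: f_y(0, y) = 6*y + 5; no integer root y with |y| ≤ 4.
  x = 1: f_y(1, y) = 10*y + 6; no integer root y with |y| ≤ 4.
  x = 2: f_y(2, y) = 14*y + 5; no integer root y with |y| ≤ 4.
  x = 3: f_y(3, y) = 18*y + 2; no integer root y with |y| ≤ 4.
  x = 4: f_y(4, y) = 22*y - 3; no integer root y with |y| ≤ 4.
Only singular point on the grid: (-1, -1).
Classify: substitute x = -1 + u, y = -1 + v and expand: f = u**3 - u**2*v - u**2 + 2*u*v**2 + v**2.
No constant or linear terms (consistent with a singular point). Quadratic part: -u**2 + v**2. Cubic part: u**3 - u**2*v + 2*u*v**2.
The quadratic part v**2 - u**2 = (v − u)(v + u) splits into two distinct linear factors, so there are two distinct tangent lines y − -1 = ±(x − -1) — this is a node (ordinary double point).
Classification: node.


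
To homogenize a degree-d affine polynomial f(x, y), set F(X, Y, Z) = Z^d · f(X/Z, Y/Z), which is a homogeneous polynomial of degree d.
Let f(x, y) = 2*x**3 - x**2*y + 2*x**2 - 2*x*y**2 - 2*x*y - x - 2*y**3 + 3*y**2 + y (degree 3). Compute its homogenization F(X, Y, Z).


F(X, Y, Z) = 2*X**3 - X**2*Y + 2*X**2*Z - 2*X*Y**2 - 2*X*Y*Z - X*Z**2 - 2*Y**3 + 3*Y**2*Z + Y*Z**2

deg(f) = 3.
Substitute x = X/Z, y = Y/Z into f, then multiply by Z^3.
  monomial 2·x^3·y^0 ↦ 2·X^3·Y^0·Z^0.
  monomial -1·x^2·y^1 ↦ -1·X^2·Y^1·Z^0.
  monomial 2·x^2·y^0 ↦ 2·X^2·Y^0·Z^1.
  monomial -2·x^1·y^2 ↦ -2·X^1·Y^2·Z^0.
  monomial -2·x^1·y^1 ↦ -2·X^1·Y^1·Z^1.
  monomial -1·x^1·y^0 ↦ -1·X^1·Y^0·Z^2.
  monomial -2·x^0·y^3 ↦ -2·X^0·Y^3·Z^0.
  monomial 3·x^0·y^2 ↦ 3·X^0·Y^2·Z^1.
  monomial 1·x^0·y^1 ↦ 1·X^0·Y^1·Z^2.
Collecting: F(X, Y, Z) = 2*X**3 - X**2*Y + 2*X**2*Z - 2*X*Y**2 - 2*X*Y*Z - X*Z**2 - 2*Y**3 + 3*Y**2*Z + Y*Z**2.


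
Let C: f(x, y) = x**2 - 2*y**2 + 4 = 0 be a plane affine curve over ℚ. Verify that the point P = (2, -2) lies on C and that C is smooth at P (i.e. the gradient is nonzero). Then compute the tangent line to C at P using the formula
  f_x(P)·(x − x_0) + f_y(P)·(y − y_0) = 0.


Tangent line at P: 4*x + 8*y + 8 = 0.

Step 1: f(2, -2) = 0, so P lies on C.
Step 2: partial derivatives
  f_x(x, y) = 2*x, f_y(x, y) = -4*y.
  f_x(P) = 4, f_y(P) = 8 (gradient nonzero, so P is smooth).
Step 3: tangent line at P: 4·(x − 2) + 8·(y − -2) = 0.
Expanding: 4*x + 8*y + 8 = 0.


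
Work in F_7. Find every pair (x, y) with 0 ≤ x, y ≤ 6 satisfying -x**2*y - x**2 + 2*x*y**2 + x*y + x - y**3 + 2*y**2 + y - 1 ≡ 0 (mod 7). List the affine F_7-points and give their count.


Affine F_7-points: {(0, 3), (1, 5), (2, 3), (3, 0), (3, 2), (3, 6), (5, 0), (6, 5)}; count = 8.

For each of the 49 pairs (x, y) ∈ F_7², evaluate f(x, y) mod 7. Record the zeros.
  x = 0: [0↦6, 1↦1, 2↦1, 3↦0, 4↦6, 5↦6, 6↦1]  zeros at y ∈ {3}
  x = 1: [0↦6, 1↦3, 2↦2, 3↦4, 4↦3, 5↦0, 6↦3]  zeros at y ∈ {5}
  x = 2: [0↦4, 1↦1, 2↦4, 3↦0, 4↦4, 5↦3, 6↦5]  zeros at y ∈ {3}
  x = 3: [0↦0, 1↦2, 2↦0, 3↦2, 4↦2, 5↦1, 6↦0]  zeros at y ∈ {0, 2, 6}
  x = 4: [0↦1, 1↦6, 2↦4, 3↦3, 4↦4, 5↦1, 6↦2]  zeros at y ∈ ∅
  x = 5: [0↦0, 1↦6, 2↦2, 3↦3, 4↦3, 5↦3, 6↦4]  zeros at y ∈ {0}
  x = 6: [0↦4, 1↦2, 2↦1, 3↦2, 4↦6, 5↦0, 6↦6]  zeros at y ∈ {5}
Collecting zeros: affine points = {(0, 3), (1, 5), (2, 3), (3, 0), (3, 2), (3, 6), (5, 0), (6, 5)}.
Total count |C(F_7)_aff| = 8.


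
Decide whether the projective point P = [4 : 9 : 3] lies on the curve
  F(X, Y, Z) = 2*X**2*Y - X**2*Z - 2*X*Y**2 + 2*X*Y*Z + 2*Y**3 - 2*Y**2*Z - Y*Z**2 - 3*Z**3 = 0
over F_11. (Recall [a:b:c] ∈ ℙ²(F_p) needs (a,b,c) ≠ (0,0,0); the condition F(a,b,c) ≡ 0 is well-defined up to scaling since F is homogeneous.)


F(4,9,3) ≡ 2 (mod 11); P is NOT on the curve.

Evaluate F(4, 9, 3) term-by-term (mod 11).
  2*X**2*Y ↦ 2·16·9·1 = 288
  -X**2*Z ↦ -1·16·1·3 = -48
  -2*X*Y**2 ↦ -2·4·81·1 = -648
  2*X*Y*Z ↦ 2·4·9·3 = 216
  2*Y**3 ↦ 2·1·729·1 = 1458
  -2*Y**2*Z ↦ -2·1·81·3 = -486
  -Y*Z**2 ↦ -1·1·9·9 = -81
  -3*Z**3 ↦ -3·1·1·27 = -81
Sum: F(4, 9, 3) = (288) + (-48) + (-648) + (216) + (1458) + (-486) + (-81) + (-81) = 618.
Reducing mod 11: 618 ≡ 2 (mod 11).
Since F(a, b, c) ≡ 2 ≠ 0 (mod 11), P does NOT lie on the curve.


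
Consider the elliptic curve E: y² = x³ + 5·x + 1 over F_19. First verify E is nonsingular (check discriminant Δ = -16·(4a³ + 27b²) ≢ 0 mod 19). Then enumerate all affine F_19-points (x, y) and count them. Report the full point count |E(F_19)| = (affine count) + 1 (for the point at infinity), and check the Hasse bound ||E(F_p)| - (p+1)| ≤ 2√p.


Affine points = {(0, 1), (0, 18), (1, 8), (1, 11), (2, 0), (3, 9), (3, 10), (4, 3), (4, 16), (6, 0), (10, 5), (10, 14), (11, 0), (16, 4), (16, 15)}; affine count = 15; |E(F_19)| = 16.

Discriminant check: Δ ∝ 4a³ + 27b² = 4·5³ + 27·1² = 4·125 + 27·1 ≡ 14 (mod 19). Nonzero ⇒ E is nonsingular.
For each x ∈ F_19, compute rhs = x³ + 5·x + 1 mod 19, then count y ∈ F_19 with y² ≡ rhs.
  x = 0: rhs = 1, matching y values: 1, 18 (2 points).
  x = 1: rhs = 7, matching y values: 8, 11 (2 points).
  x = 2: rhs = 0, matching y values: 0 (1 points).
  x = 3: rhs = 5, matching y values: 9, 10 (2 points).
  x = 4: rhs = 9, matching y values: 3, 16 (2 points).
  x = 5: rhs = 18, matching y values: none (0 points).
  x = 6: rhs = 0, matching y values: 0 (1 points).
  x = 7: rhs = 18, matching y values: none (0 points).
  x = 8: rhs = 2, matching y values: none (0 points).
  x = 9: rhs = 15, matching y values: none (0 points).
  x = 10: rhs = 6, matching y values: 5, 14 (2 points).
  x = 11: rhs = 0, matching y values: 0 (1 points).
  x = 12: rhs = 3, matching y values: none (0 points).
  x = 13: rhs = 2, matching y values: none (0 points).
  x = 14: rhs = 3, matching y values: none (0 points).
  x = 15: rhs = 12, matching y values: none (0 points).
  x = 16: rhs = 16, matching y values: 4, 15 (2 points).
  x = 17: rhs = 2, matching y values: none (0 points).
  x = 18: rhs = 14, matching y values: none (0 points).
Total affine count: 15.
Full point count |E(F_19)| = 15 + 1 = 16.
Hasse bound: |16 − (19+1)| = |-4| = 4 ≤ 2√19 ≈ 8.7178 ✓.


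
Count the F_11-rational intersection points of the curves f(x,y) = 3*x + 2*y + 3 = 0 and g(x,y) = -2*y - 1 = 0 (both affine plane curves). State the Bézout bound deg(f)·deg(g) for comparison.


Common zeros: {(3, 5)}; count = 1; Bézout bound = 1.

deg(f) = 1, deg(g) = 1, so Bézout bound = 1.
Scan x ∈ F_11. For each x, list the y ∈ F_11 with f(x, y) ≡ 0 and those with g(x, y) ≡ 0 (mod 11); the common zeros in that column are the intersection.
  x = 0: f ≡ 0 at y ∈ {4}; g ≡ 0 at y ∈ {5}; common: ∅.
  x = 1: f ≡ 0 at y ∈ {8}; g ≡ 0 at y ∈ {5}; common: ∅.
  x = 2: f ≡ 0 at y ∈ {1}; g ≡ 0 at y ∈ {5}; common: ∅.
  x = 3: f ≡ 0 at y ∈ {5}; g ≡ 0 at y ∈ {5}; common: {5}.
  x = 4: f ≡ 0 at y ∈ {9}; g ≡ 0 at y ∈ {5}; common: ∅.
  x = 5: f ≡ 0 at y ∈ {2}; g ≡ 0 at y ∈ {5}; common: ∅.
  x = 6: f ≡ 0 at y ∈ {6}; g ≡ 0 at y ∈ {5}; common: ∅.
  x = 7: f ≡ 0 at y ∈ {10}; g ≡ 0 at y ∈ {5}; common: ∅.
  x = 8: f ≡ 0 at y ∈ {3}; g ≡ 0 at y ∈ {5}; common: ∅.
  x = 9: f ≡ 0 at y ∈ {7}; g ≡ 0 at y ∈ {5}; common: ∅.
  x = 10: f ≡ 0 at y ∈ {0}; g ≡ 0 at y ∈ {5}; common: ∅.
Collecting: common zeros = {(3, 5)}, so the count is 1.
Comparison with the Bézout bound: 1 ≤ 1 = deg(f)·deg(g), as expected for curves with no common component (the bound is attained).


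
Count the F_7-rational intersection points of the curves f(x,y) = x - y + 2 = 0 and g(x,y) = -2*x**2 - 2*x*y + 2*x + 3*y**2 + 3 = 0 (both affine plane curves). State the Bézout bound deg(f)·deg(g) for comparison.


Common zeros: ∅; count = 0; Bézout bound = 2.

deg(f) = 1, deg(g) = 2, so Bézout bound = 2.
Scan x ∈ F_7. For each x, list the y ∈ F_7 with f(x, y) ≡ 0 and those with g(x, y) ≡ 0 (mod 7); the common zeros in that column are the intersection.
  x = 0: f ≡ 0 at y ∈ {2}; g ≡ 0 at y ∈ ∅; common: ∅.
  x = 1: f ≡ 0 at y ∈ {3}; g ≡ 0 at y ∈ ∅; common: ∅.
  x = 2: f ≡ 0 at y ∈ {4}; g ≡ 0 at y ∈ {3}; common: ∅.
  x = 3: f ≡ 0 at y ∈ {5}; g ≡ 0 at y ∈ {3, 6}; common: ∅.
  x = 4: f ≡ 0 at y ∈ {6}; g ≡ 0 at y ∈ {0, 5}; common: ∅.
  x = 5: f ≡ 0 at y ∈ {0}; g ≡ 0 at y ∈ ∅; common: ∅.
  x = 6: f ≡ 0 at y ∈ {1}; g ≡ 0 at y ∈ {5, 6}; common: ∅.
Collecting: common zeros = ∅, so the count is 0.
Comparison with the Bézout bound: 0 ≤ 2 = deg(f)·deg(g), as expected for curves with no common component (the affine F_7-count falls short of the bound because intersections may lie at infinity, over extension fields, or carry multiplicity).


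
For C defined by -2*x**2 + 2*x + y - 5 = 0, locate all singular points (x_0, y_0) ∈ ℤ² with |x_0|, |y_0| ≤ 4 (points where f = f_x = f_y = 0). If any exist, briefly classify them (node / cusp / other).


No singular points in the scanned grid; C is smooth there.

Compute partial derivatives:
  f_x = 2 - 4*x.
  f_y = 1.
f_y = 1 is a nonzero constant, so f_y never vanishes: no point (x, y) can satisfy f = f_x = f_y = 0. In particular no (x, y) ∈ {−4, ..., 4}² is singular; the curve is smooth.


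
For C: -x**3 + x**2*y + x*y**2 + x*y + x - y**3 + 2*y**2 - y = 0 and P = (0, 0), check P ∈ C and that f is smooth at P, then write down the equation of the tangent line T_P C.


Tangent line at P: x - y = 0.

Step 1: f(0, 0) = 0, so P lies on C.
Step 2: partial derivatives
  f_x(x, y) = -3*x**2 + 2*x*y + y**2 + y + 1, f_y(x, y) = x**2 + 2*x*y + x - 3*y**2 + 4*y - 1.
  f_x(P) = 1, f_y(P) = -1 (gradient nonzero, so P is smooth).
Step 3: tangent line at P: 1·(x − 0) + -1·(y − 0) = 0.
Expanding: x - y = 0.


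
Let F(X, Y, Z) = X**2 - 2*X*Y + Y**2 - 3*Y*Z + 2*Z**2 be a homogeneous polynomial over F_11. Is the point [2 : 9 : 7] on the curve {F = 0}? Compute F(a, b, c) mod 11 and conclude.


F(2,9,7) ≡ 2 (mod 11); P is NOT on the curve.

Evaluate F(2, 9, 7) term-by-term (mod 11).
  X**2 ↦ 1·4·1·1 = 4
  -2*X*Y ↦ -2·2·9·1 = -36
  Y**2 ↦ 1·1·81·1 = 81
  -3*Y*Z ↦ -3·1·9·7 = -189
  2*Z**2 ↦ 2·1·1·49 = 98
Sum: F(2, 9, 7) = (4) + (-36) + (81) + (-189) + (98) = -42.
Reducing mod 11: -42 ≡ 2 (mod 11).
Since F(a, b, c) ≡ 2 ≠ 0 (mod 11), P does NOT lie on the curve.


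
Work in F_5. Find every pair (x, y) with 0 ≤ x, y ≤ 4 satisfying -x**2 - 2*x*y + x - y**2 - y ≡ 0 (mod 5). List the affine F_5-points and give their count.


Affine F_5-points: {(0, 0), (0, 4), (1, 0), (1, 2), (3, 4)}; count = 5.

For each of the 25 pairs (x, y) ∈ F_5², evaluate f(x, y) mod 5. Record the zeros.
  x = 0: [0↦0, 1↦3, 2↦4, 3↦3, 4↦0]  zeros at y ∈ {0, 4}
  x = 1: [0↦0, 1↦1, 2↦0, 3↦2, 4↦2]  zeros at y ∈ {0, 2}
  x = 2: [0↦3, 1↦2, 2↦4, 3↦4, 4↦2]  zeros at y ∈ ∅
  x = 3: [0↦4, 1↦1, 2↦1, 3↦4, 4↦0]  zeros at y ∈ {4}
  x = 4: [0↦3, 1↦3, 2↦1, 3↦2, 4↦1]  zeros at y ∈ ∅
Collecting zeros: affine points = {(0, 0), (0, 4), (1, 0), (1, 2), (3, 4)}.
Total count |C(F_5)_aff| = 5.


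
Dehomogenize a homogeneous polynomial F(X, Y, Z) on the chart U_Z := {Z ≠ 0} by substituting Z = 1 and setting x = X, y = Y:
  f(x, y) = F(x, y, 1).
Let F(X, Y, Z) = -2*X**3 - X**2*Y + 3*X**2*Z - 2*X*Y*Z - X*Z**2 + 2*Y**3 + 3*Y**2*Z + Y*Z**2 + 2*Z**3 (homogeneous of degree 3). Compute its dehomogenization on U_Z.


f(x, y) = -2*x**3 - x**2*y + 3*x**2 - 2*x*y - x + 2*y**3 + 3*y**2 + y + 2

On U_Z we set Z = 1. Each monomial c·X^i·Y^j·Z^k in F becomes c·x^i·y^j·1^k = c·x^i·y^j.
Substituting Z = 1: F(X, Y, 1) = -2*x**3 - x**2*y + 3*x**2 - 2*x*y - x + 2*y**3 + 3*y**2 + y + 2.
Note: deg(f) ≤ deg(F) = 3; strict inequality happens when F is divisible by Z (lost terms).


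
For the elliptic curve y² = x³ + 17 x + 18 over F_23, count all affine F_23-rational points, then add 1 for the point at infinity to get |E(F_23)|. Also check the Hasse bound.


Affine points = {(0, 8), (0, 15), (1, 6), (1, 17), (3, 2), (3, 21), (4, 9), (4, 14), (9, 7), (9, 16), (11, 8), (11, 15), (12, 8), (12, 15), (16, 4), (16, 19), (19, 1), (19, 22), (20, 3), (20, 20), (22, 0)}; affine count = 21; |E(F_23)| = 22.

Discriminant check: Δ ∝ 4a³ + 27b² = 4·17³ + 27·18² = 4·4913 + 27·324 ≡ 18 (mod 23). Nonzero ⇒ E is nonsingular.
For each x ∈ F_23, compute rhs = x³ + 17·x + 18 mod 23, then count y ∈ F_23 with y² ≡ rhs.
  x = 0: rhs = 18, matching y values: 8, 15 (2 points).
  x = 1: rhs = 13, matching y values: 6, 17 (2 points).
  x = 2: rhs = 14, matching y values: none (0 points).
  x = 3: rhs = 4, matching y values: 2, 21 (2 points).
  x = 4: rhs = 12, matching y values: 9, 14 (2 points).
  x = 5: rhs = 21, matching y values: none (0 points).
  x = 6: rhs = 14, matching y values: none (0 points).
  x = 7: rhs = 20, matching y values: none (0 points).
  x = 8: rhs = 22, matching y values: none (0 points).
  x = 9: rhs = 3, matching y values: 7, 16 (2 points).
  x = 10: rhs = 15, matching y values: none (0 points).
  x = 11: rhs = 18, matching y values: 8, 15 (2 points).
  x = 12: rhs = 18, matching y values: 8, 15 (2 points).
  x = 13: rhs = 21, matching y values: none (0 points).
  x = 14: rhs = 10, matching y values: none (0 points).
  x = 15: rhs = 14, matching y values: none (0 points).
  x = 16: rhs = 16, matching y values: 4, 19 (2 points).
  x = 17: rhs = 22, matching y values: none (0 points).
  x = 18: rhs = 15, matching y values: none (0 points).
  x = 19: rhs = 1, matching y values: 1, 22 (2 points).
  x = 20: rhs = 9, matching y values: 3, 20 (2 points).
  x = 21: rhs = 22, matching y values: none (0 points).
  x = 22: rhs = 0, matching y values: 0 (1 points).
Total affine count: 21.
Full point count |E(F_23)| = 21 + 1 = 22.
Hasse bound: |22 − (23+1)| = |-2| = 2 ≤ 2√23 ≈ 9.5917 ✓.


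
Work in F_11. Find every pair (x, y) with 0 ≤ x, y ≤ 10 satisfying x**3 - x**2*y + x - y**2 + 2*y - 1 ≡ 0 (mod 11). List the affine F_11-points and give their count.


Affine F_11-points: {(0, 1), (1, 4), (1, 8), (3, 2), (5, 5), (6, 3), (6, 7), (9, 0), (9, 9), (10, 6)}; count = 10.

For each of the 121 pairs (x, y) ∈ F_11², evaluate f(x, y) mod 11. Record the zeros.
  x = 0: [0↦10, 1↦0, 2↦10, 3↦7, 4↦2, 5↦6, 6↦8, 7↦8, 8↦6, 9↦2, 10↦7]  zeros at y ∈ {1}
  x = 1: [0↦1, 1↦1, 2↦10, 3↦6, 4↦0, 5↦3, 6↦4, 7↦3, 8↦0, 9↦6, 10↦10]  zeros at y ∈ {4, 8}
  x = 2: [0↦9, 1↦6, 2↦1, 3↦5, 4↦7, 5↦7, 6↦5, 7↦1, 8↦6, 9↦9, 10↦10]  zeros at y ∈ ∅
  x = 3: [0↦7, 1↦10, 2↦0, 3↦10, 4↦7, 5↦2, 6↦6, 7↦8, 8↦8, 9↦6, 10↦2]  zeros at y ∈ {2}
  x = 4: [0↦1, 1↦8, 2↦2, 3↦5, 4↦6, 5↦5, 6↦2, 7↦8, 8↦1, 9↦3, 10↦3]  zeros at y ∈ ∅
  x = 5: [0↦8, 1↦6, 2↦2, 3↦7, 4↦10, 5↦0, 6↦10, 7↦7, 8↦2, 9↦6, 10↦8]  zeros at y ∈ {5}
  x = 6: [0↦1, 1↦10, 2↦6, 3↦0, 4↦3, 5↦4, 6↦3, 7↦0, 8↦6, 9↦10, 10↦1]  zeros at y ∈ {3, 7}
  x = 7: [0↦8, 1↦4, 2↦9, 3↦1, 4↦2, 5↦1, 6↦9, 7↦4, 8↦8, 9↦10, 10↦10]  zeros at y ∈ ∅
  x = 8: [0↦2, 1↦5, 2↦6, 3↦5, 4↦2, 5↦8, 6↦1, 7↦3, 8↦3, 9↦1, 10↦8]  zeros at y ∈ ∅
  x = 9: [0↦0, 1↦8, 2↦3, 3↦7, 4↦9, 5↦9, 6↦7, 7↦3, 8↦8, 9↦0, 10↦1]  zeros at y ∈ {0, 9}
  x = 10: [0↦8, 1↦8, 2↦6, 3↦2, 4↦7, 5↦10, 6↦0, 7↦10, 8↦7, 9↦2, 10↦6]  zeros at y ∈ {6}
Collecting zeros: affine points = {(0, 1), (1, 4), (1, 8), (3, 2), (5, 5), (6, 3), (6, 7), (9, 0), (9, 9), (10, 6)}.
Total count |C(F_11)_aff| = 10.
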